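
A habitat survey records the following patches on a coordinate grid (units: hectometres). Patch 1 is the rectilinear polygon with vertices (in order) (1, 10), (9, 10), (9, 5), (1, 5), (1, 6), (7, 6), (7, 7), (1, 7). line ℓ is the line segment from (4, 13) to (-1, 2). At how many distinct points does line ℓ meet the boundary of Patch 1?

The segment meets the boundary at (1.273,7), (2.636,10).

2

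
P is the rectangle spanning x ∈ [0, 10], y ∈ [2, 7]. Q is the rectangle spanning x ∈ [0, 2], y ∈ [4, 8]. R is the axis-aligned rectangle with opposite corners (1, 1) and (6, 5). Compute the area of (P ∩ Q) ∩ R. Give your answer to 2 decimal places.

The region (P ∩ Q) ∩ R is the polygon with vertices (2,4), (1,4), (1,5), (2,5).
By the shoelace formula its area is 1.00.

1.00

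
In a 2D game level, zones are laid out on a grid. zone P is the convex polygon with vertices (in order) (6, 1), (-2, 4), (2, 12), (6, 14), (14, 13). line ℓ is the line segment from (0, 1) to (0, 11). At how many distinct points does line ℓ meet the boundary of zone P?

2

The segment meets the boundary at (0,8), (0,3.25).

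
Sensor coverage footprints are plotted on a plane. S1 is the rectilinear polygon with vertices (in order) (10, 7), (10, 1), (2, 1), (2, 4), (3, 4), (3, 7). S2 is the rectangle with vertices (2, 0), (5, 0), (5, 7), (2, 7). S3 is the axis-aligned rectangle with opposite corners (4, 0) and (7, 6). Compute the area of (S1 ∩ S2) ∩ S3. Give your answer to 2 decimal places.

The region (S1 ∩ S2) ∩ S3 is the polygon with vertices (5,1), (4,1), (4,6), (5,6).
By the shoelace formula its area is 5.00.

5.00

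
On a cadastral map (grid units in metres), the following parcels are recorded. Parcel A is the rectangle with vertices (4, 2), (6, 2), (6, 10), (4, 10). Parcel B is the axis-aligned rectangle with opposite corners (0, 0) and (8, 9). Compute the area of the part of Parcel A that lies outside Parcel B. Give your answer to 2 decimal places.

2.00

|Parcel A∩Parcel B|: x∈[4,6], y∈[2,9] → 2·7 = 14.
|Parcel A| = 16.
|Parcel A ∖ Parcel B| = |Parcel A| − |Parcel A∩Parcel B| = 16 − 14 = 2.00.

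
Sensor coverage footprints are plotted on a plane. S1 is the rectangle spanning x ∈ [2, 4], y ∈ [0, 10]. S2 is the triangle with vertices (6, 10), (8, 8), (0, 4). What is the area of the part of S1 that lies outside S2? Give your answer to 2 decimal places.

17.00

|S1| = 20, |S1∩S2| = 3.
|S1 ∖ S2| = |S1| − |S1∩S2| = 20 − 3 = 17.00.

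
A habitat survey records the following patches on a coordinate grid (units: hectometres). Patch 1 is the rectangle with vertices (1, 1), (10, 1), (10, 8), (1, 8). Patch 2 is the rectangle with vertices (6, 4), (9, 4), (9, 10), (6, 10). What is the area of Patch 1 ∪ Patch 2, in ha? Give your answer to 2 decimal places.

By inclusion–exclusion:
Individual areas: |Patch 1| = 63, |Patch 2| = 18.
|Patch 1∩Patch 2|: x∈[6,9], y∈[4,8] → 3·4 = 12.
|Patch 1 ∪ Patch 2| = 81 − 12 = 69.00.

69.00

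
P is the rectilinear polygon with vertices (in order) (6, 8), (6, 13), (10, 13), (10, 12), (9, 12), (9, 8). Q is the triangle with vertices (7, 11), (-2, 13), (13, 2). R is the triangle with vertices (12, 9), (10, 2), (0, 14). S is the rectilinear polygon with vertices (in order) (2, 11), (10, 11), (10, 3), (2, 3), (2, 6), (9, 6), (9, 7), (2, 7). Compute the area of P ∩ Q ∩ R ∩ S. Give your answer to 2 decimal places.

6.00

The intersection is the polygon with vertices (9,8), (6,8), (6,11), (7,11).
By the shoelace formula its area is 6.00.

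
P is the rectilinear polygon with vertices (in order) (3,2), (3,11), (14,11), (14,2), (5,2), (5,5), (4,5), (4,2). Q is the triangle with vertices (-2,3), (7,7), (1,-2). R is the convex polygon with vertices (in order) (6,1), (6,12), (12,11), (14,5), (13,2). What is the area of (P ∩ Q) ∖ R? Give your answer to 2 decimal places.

5.83

|P ∩ Q| = 6.3611.
|(P ∩ Q) ∩ R| = 0.5278.
|(P ∩ Q) ∖ R| = 6.3611 − 0.5278 = 5.83.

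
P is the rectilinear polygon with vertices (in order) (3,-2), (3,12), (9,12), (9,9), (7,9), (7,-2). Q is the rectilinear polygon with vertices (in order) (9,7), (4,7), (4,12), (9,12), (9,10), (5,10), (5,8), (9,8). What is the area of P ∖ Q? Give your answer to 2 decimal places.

47.00

|P| = 62, |P∩Q| = 15.
|P ∖ Q| = |P| − |P∩Q| = 62 − 15 = 47.00.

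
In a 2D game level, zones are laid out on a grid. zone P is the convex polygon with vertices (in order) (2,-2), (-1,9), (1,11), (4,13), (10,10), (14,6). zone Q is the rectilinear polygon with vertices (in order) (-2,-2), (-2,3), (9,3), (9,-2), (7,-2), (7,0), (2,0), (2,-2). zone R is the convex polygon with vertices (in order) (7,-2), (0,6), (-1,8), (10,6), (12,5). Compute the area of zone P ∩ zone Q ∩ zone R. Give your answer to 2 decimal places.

9.87

The intersection is the polygon with vertices (9,3), (9,2.667), (5.158,0.105), (2.625,3).
By the shoelace formula its area is 9.87.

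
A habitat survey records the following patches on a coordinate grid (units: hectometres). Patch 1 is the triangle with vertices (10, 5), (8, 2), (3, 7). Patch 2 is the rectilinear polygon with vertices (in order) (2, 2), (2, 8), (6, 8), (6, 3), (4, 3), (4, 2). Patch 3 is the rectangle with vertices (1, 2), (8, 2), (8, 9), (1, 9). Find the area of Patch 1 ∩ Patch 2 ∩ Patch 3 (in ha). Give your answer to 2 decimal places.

The intersection is the polygon with vertices (6,6.143), (6,4), (3,7).
By the shoelace formula its area is 3.21.

3.21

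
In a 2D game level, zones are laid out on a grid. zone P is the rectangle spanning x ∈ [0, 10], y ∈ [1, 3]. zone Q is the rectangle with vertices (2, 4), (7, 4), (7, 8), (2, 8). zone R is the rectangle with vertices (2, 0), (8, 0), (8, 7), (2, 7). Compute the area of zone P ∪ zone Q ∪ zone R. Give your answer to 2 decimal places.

By inclusion–exclusion:
Individual areas: |zone P| = 20, |zone Q| = 20, |zone R| = 42.
|zone P∩zone Q| = 0 (no overlap).
|zone P∩zone R|: x∈[2,8], y∈[1,3] → 6·2 = 12.
|zone Q∩zone R|: x∈[2,7], y∈[4,7] → 5·3 = 15.
|zone P∩zone Q∩zone R| = 0.
|zone P ∪ zone Q ∪ zone R| = 82 − 27 + 0 = 55.00.

55.00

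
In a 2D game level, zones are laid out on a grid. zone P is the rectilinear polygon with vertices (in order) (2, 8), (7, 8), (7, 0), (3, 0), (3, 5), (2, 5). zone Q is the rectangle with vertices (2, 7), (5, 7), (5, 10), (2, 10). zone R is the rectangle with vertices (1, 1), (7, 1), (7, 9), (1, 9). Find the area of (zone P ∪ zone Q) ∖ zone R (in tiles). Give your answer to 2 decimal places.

|zone P ∪ zone Q| = 41.
|(zone P ∪ zone Q) ∩ zone R| = 34.
|(zone P ∪ zone Q) ∖ zone R| = 41 − 34 = 7.00.

7.00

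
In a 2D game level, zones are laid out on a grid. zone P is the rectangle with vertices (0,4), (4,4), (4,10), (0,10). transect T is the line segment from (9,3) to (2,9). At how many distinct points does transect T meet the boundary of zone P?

The segment meets the boundary at (4,7.286).

1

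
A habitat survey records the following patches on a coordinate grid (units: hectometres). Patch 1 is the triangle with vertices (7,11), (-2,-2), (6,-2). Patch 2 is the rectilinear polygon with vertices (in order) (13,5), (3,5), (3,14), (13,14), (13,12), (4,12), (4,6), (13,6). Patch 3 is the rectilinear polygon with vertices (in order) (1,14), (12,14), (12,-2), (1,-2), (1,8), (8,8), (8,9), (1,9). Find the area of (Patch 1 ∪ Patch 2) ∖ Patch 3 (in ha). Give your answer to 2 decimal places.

12.04

|Patch 1 ∪ Patch 2| = 84.4786.
|(Patch 1 ∪ Patch 2) ∩ Patch 3| = 72.4402.
|(Patch 1 ∪ Patch 2) ∖ Patch 3| = 84.4786 − 72.4402 = 12.04.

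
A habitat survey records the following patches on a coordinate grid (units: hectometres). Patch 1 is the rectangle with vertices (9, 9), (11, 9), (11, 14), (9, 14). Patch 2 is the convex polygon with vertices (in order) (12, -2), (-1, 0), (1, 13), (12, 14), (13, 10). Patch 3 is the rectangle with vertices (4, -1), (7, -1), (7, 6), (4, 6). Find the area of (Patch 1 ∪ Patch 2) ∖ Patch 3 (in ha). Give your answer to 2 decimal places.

|Patch 1 ∪ Patch 2| = 182.8636.
|(Patch 1 ∪ Patch 2) ∩ Patch 3| = 20.8269.
|(Patch 1 ∪ Patch 2) ∖ Patch 3| = 182.8636 − 20.8269 = 162.04.

162.04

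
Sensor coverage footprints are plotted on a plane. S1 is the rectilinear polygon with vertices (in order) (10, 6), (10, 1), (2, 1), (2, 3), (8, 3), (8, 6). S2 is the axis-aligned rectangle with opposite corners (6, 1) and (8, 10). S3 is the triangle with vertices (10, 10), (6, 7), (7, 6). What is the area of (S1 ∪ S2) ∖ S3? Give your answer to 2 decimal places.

33.67

|S1 ∪ S2| = 36.
|(S1 ∪ S2) ∩ S3| = 2.3333.
|(S1 ∪ S2) ∖ S3| = 36 − 2.3333 = 33.67.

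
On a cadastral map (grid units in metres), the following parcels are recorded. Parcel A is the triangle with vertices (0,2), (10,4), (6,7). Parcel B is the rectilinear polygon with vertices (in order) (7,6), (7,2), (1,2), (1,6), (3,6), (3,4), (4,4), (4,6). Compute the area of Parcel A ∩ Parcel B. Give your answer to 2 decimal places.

12.27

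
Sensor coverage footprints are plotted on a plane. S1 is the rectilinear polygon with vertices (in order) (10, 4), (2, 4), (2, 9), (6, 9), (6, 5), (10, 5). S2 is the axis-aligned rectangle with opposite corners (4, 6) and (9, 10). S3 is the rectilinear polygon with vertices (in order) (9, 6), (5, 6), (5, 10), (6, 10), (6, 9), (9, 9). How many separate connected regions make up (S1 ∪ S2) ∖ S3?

(S1 ∪ S2) ∖ S3 splits into 2 disjoint pieces (area 22, area 3).

2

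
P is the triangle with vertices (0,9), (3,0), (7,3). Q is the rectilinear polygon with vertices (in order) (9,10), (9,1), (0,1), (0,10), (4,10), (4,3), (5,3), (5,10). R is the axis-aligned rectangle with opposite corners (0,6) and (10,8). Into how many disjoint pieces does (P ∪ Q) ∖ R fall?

(P ∪ Q) ∖ R splits into 3 disjoint pieces (area 44.9762, area 8, area 8).

3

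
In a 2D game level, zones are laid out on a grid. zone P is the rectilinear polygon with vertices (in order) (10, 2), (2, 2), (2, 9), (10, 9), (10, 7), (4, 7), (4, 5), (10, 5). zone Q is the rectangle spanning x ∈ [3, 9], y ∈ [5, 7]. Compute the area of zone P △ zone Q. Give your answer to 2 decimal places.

52.00

|zone P| = 44, |zone Q| = 12, |zone P∩zone Q| = 2.
|zone P △ zone Q| = |zone P| + |zone Q| − 2·|zone P∩zone Q| = 44 + 12 − 4 = 52.00.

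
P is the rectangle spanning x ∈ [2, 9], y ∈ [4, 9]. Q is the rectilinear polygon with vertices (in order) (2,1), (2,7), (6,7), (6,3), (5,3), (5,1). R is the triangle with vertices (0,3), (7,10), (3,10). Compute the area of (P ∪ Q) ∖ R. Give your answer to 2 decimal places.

|P ∪ Q| = 45.
|(P ∪ Q) ∩ R| = 7.619.
|(P ∪ Q) ∖ R| = 45 − 7.619 = 37.38.

37.38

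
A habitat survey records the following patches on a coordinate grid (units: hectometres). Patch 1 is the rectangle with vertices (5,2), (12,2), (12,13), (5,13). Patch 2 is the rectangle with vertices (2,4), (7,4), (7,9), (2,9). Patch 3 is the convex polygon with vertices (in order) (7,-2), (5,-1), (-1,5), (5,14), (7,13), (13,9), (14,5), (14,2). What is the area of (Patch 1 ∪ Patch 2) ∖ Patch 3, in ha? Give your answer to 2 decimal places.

8.33

|Patch 1 ∪ Patch 2| = 92.
|(Patch 1 ∪ Patch 2) ∩ Patch 3| = 83.6667.
|(Patch 1 ∪ Patch 2) ∖ Patch 3| = 92 − 83.6667 = 8.33.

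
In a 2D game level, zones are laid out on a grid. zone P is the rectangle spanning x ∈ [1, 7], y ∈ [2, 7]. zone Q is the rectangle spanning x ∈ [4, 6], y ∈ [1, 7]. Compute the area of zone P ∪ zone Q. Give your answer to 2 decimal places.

By inclusion–exclusion:
Individual areas: |zone P| = 30, |zone Q| = 12.
|zone P∩zone Q|: x∈[4,6], y∈[2,7] → 2·5 = 10.
|zone P ∪ zone Q| = 42 − 10 = 32.00.

32.00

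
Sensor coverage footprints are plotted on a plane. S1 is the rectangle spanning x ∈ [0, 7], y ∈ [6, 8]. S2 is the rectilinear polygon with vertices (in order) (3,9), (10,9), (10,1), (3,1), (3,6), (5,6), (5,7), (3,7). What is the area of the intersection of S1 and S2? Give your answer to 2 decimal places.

6.00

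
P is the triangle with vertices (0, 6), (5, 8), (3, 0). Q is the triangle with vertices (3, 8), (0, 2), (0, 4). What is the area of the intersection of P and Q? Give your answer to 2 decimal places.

The intersection is the polygon with vertices (2.5,7), (1,4), (0.6,4.8), (2.143,6.857).
By the shoelace formula its area is 1.46.

1.46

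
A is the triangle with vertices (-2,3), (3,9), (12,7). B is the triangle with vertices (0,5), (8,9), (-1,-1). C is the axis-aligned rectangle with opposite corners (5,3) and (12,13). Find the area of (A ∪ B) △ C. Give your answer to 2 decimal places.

|A ∪ B| = 41.911.
|(A ∪ B) ∩ C| = 12.8362.
|(A ∪ B) △ C| = 41.911 + 70 − 25.6724 = 86.24.

86.24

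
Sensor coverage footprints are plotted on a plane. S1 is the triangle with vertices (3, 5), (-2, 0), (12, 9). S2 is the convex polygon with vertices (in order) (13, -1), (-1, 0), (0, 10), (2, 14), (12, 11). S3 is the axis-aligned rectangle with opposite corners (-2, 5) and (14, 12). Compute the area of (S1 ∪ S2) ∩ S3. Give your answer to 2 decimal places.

The region (S1 ∪ S2) ∩ S3 is the polygon with vertices (0,10), (1,12), (8.667,12), (12,11), (12.5,5), (-0.5,5).
By the shoelace formula its area is 84.08.

84.08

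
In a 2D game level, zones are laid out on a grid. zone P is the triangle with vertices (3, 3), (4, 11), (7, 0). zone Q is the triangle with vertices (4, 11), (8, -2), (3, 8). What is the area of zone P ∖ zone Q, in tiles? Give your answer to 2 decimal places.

|zone P| = 17.5, |zone P∩zone Q| = 8.75.
|zone P ∖ zone Q| = |zone P| − |zone P∩zone Q| = 17.5 − 8.75 = 8.75.

8.75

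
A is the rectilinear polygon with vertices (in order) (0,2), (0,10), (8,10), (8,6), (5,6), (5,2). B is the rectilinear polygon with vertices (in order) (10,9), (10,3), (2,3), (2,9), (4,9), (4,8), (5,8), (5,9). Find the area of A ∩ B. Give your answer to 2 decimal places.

26.00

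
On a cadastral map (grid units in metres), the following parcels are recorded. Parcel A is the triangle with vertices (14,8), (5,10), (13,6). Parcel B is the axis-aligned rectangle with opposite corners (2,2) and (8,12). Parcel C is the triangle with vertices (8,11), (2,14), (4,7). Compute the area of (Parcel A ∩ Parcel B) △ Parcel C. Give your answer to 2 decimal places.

|Parcel A ∩ Parcel B| = 1.25.
|(Parcel A ∩ Parcel B) ∩ Parcel C| = 0.303.
|(Parcel A ∩ Parcel B) △ Parcel C| = 1.25 + 18 − 0.6061 = 18.64.

18.64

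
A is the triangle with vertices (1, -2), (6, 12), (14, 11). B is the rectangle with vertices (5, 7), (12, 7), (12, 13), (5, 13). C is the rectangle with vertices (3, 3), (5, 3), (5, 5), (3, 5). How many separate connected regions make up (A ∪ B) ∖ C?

1

(A ∪ B) ∖ C is a single connected region.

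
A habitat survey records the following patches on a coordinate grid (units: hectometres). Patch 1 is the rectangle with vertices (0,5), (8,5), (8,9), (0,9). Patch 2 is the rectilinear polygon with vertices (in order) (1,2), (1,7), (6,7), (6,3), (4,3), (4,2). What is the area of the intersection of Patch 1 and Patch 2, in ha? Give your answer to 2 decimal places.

10.00

The intersection is the polygon with vertices (1,5), (1,7), (6,7), (6,5).
By the shoelace formula its area is 10.00.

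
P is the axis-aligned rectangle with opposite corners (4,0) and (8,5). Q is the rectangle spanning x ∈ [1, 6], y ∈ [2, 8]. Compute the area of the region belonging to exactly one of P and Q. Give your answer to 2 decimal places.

|P∩Q|: x∈[4,6], y∈[2,5] → 2·3 = 6.
|P △ Q| = |P| + |Q| − 2·|P∩Q| = 20 + 30 − 12 = 38.00.

38.00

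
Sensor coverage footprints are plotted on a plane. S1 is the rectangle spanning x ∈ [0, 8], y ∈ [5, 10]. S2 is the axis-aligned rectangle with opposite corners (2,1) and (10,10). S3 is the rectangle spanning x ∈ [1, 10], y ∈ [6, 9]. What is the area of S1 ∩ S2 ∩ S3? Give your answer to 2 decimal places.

18.00

The intersection is the polygon with vertices (2,9), (8,9), (8,6), (2,6).
By the shoelace formula its area is 18.00.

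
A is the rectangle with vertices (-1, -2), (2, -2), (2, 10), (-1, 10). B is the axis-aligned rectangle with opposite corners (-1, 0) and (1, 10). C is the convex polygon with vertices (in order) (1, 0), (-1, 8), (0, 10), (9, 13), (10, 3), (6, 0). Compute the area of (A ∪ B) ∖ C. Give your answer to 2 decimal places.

15.00

|A ∪ B| = 36.
|(A ∪ B) ∩ C| = 21.
|(A ∪ B) ∖ C| = 36 − 21 = 15.00.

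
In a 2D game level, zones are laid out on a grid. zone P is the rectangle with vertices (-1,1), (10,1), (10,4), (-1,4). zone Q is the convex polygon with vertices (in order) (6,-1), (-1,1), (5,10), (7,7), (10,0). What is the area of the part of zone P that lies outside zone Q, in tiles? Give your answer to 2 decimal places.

6.21

|zone P| = 33, |zone P∩zone Q| = 26.7857.
|zone P ∖ zone Q| = |zone P| − |zone P∩zone Q| = 33 − 26.7857 = 6.21.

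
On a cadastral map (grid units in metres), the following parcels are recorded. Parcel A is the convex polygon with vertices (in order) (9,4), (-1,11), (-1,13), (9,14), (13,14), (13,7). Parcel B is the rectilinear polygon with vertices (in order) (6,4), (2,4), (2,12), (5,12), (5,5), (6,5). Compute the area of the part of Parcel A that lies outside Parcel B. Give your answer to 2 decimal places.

|Parcel A| = 94, |Parcel A∩Parcel B| = 12.45.
|Parcel A ∖ Parcel B| = |Parcel A| − |Parcel A∩Parcel B| = 94 − 12.45 = 81.55.

81.55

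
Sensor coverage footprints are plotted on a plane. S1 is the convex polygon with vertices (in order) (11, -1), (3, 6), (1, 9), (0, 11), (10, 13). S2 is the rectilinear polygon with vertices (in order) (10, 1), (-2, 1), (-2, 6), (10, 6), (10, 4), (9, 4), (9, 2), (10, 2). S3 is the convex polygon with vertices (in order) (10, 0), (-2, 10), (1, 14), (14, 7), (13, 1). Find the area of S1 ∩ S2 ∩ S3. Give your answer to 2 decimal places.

18.65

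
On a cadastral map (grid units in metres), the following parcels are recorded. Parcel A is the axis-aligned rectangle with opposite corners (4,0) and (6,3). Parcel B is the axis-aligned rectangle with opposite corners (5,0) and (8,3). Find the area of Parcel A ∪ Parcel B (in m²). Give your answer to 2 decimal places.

By inclusion–exclusion:
Individual areas: |Parcel A| = 6, |Parcel B| = 9.
|Parcel A∩Parcel B|: x∈[5,6], y∈[0,3] → 1·3 = 3.
|Parcel A ∪ Parcel B| = 15 − 3 = 12.00.

12.00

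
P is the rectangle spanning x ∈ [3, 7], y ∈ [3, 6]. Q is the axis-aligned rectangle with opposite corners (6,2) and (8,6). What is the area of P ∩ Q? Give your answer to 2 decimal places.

|P∩Q|: x∈[6,7], y∈[3,6] → 1·3 = 3.

3.00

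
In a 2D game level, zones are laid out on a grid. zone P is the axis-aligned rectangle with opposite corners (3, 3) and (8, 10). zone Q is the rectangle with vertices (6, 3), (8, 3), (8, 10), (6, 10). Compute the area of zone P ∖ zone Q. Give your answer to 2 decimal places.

|zone P∩zone Q|: x∈[6,8], y∈[3,10] → 2·7 = 14.
|zone P| = 35.
|zone P ∖ zone Q| = |zone P| − |zone P∩zone Q| = 35 − 14 = 21.00.

21.00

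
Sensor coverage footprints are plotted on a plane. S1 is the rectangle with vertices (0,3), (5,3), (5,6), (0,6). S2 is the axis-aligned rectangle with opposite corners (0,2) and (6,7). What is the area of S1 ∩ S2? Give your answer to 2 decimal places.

15.00

|S1∩S2|: x∈[0,5], y∈[3,6] → 5·3 = 15.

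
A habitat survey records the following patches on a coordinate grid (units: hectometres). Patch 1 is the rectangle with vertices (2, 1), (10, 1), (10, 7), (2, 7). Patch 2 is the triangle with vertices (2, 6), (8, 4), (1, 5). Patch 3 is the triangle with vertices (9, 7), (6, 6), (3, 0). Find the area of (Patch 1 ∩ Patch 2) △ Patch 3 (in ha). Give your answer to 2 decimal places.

9.88

|Patch 1 ∩ Patch 2| = 3.4286.
|(Patch 1 ∩ Patch 2) ∩ Patch 3| = 0.5228.
|(Patch 1 ∩ Patch 2) △ Patch 3| = 3.4286 + 7.5 − 1.0455 = 9.88.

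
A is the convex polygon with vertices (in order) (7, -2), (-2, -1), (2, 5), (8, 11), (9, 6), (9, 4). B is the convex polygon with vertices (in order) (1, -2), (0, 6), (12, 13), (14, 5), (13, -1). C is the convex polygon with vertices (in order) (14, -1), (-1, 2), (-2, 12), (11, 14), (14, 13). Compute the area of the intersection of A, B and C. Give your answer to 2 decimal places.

52.47

The intersection is the polygon with vertices (0.421,2.632), (2,5), (7.2,10.2), (8.06,10.701), (9,6), (9,4), (7.75,0.25), (0.538,1.692).
By the shoelace formula its area is 52.47.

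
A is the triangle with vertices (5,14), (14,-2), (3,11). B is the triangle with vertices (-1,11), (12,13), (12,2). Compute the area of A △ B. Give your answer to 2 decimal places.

|A| = 29.5, |B| = 71.5, |A∩B| = 22.9452.
|A △ B| = |A| + |B| − 2·|A∩B| = 29.5 + 71.5 − 45.8905 = 55.11.

55.11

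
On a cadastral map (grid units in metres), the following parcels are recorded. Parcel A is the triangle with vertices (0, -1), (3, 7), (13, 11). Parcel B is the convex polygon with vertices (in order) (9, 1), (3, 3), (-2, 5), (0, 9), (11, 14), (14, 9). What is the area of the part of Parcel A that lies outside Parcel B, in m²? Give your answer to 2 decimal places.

|Parcel A| = 34, |Parcel A∩Parcel B| = 28.1543.
|Parcel A ∖ Parcel B| = |Parcel A| − |Parcel A∩Parcel B| = 34 − 28.1543 = 5.85.

5.85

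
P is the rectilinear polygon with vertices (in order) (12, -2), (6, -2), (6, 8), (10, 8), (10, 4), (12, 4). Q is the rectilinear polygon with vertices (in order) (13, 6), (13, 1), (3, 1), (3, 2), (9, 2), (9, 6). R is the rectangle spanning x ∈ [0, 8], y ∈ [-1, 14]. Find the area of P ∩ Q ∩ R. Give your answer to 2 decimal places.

2.00

The intersection is the polygon with vertices (8,2), (8,1), (6,1), (6,2).
By the shoelace formula its area is 2.00.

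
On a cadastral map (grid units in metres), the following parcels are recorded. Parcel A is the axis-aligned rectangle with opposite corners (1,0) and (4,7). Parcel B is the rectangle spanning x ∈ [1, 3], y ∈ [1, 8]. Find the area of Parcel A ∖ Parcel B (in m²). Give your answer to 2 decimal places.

|Parcel A∩Parcel B|: x∈[1,3], y∈[1,7] → 2·6 = 12.
|Parcel A| = 21.
|Parcel A ∖ Parcel B| = |Parcel A| − |Parcel A∩Parcel B| = 21 − 12 = 9.00.

9.00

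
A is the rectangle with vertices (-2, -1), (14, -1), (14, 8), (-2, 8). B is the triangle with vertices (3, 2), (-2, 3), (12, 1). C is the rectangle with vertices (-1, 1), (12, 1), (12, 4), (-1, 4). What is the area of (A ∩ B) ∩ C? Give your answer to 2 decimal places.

1.97

The region (A ∩ B) ∩ C is the polygon with vertices (12,1), (3,2), (-1,2.8), (-1,2.857).
By the shoelace formula its area is 1.97.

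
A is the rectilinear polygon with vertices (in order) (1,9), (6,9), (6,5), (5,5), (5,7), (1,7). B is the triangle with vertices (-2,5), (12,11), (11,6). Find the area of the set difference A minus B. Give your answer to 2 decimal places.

8.20

|A| = 12, |A∩B| = 3.804.
|A ∖ B| = |A| − |A∩B| = 12 − 3.804 = 8.20.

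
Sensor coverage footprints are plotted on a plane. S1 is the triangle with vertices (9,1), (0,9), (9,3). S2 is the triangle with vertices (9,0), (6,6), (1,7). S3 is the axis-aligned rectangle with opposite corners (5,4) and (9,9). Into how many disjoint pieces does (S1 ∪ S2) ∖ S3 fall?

1

(S1 ∪ S2) ∖ S3 is a single connected region.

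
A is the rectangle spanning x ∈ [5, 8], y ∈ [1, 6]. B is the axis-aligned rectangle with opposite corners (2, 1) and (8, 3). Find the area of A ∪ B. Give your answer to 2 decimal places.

By inclusion–exclusion:
Individual areas: |A| = 15, |B| = 12.
|A∩B|: x∈[5,8], y∈[1,3] → 3·2 = 6.
|A ∪ B| = 27 − 6 = 21.00.

21.00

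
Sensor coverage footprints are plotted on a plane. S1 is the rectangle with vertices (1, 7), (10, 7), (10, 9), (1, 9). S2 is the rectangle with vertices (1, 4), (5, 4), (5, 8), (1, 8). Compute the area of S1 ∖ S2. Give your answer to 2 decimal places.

14.00

|S1∩S2|: x∈[1,5], y∈[7,8] → 4·1 = 4.
|S1| = 18.
|S1 ∖ S2| = |S1| − |S1∩S2| = 18 − 4 = 14.00.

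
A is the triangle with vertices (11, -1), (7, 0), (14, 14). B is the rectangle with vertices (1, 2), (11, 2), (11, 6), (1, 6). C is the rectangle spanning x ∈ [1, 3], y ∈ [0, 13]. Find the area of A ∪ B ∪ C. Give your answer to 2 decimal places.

81.50

By inclusion–exclusion:
Individual areas: |A| = 31.5, |B| = 40, |C| = 26.
|A∩B| = 8.
|A∩C| = 0.
|B∩C|: x∈[1,3], y∈[2,6] → 2·4 = 8.
|A∩B∩C| = 0.
|A ∪ B ∪ C| = 97.5 − 16 + 0 = 81.50.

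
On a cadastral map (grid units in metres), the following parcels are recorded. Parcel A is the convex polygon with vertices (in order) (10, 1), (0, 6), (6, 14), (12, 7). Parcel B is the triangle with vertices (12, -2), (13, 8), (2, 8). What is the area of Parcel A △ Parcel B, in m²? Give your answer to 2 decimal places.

|Parcel A| = 80, |Parcel B| = 55, |Parcel A∩Parcel B| = 38.5714.
|Parcel A △ Parcel B| = |Parcel A| + |Parcel B| − 2·|Parcel A∩Parcel B| = 80 + 55 − 77.1429 = 57.86.

57.86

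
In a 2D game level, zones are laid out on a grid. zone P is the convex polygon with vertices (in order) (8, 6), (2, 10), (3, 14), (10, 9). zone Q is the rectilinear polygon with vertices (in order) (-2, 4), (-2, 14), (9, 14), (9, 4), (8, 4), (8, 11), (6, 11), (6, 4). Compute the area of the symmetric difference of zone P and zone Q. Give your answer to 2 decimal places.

85.59

|zone P| = 29.5, |zone Q| = 96, |zone P∩zone Q| = 19.9548.
|zone P △ zone Q| = |zone P| + |zone Q| − 2·|zone P∩zone Q| = 29.5 + 96 − 39.9095 = 85.59.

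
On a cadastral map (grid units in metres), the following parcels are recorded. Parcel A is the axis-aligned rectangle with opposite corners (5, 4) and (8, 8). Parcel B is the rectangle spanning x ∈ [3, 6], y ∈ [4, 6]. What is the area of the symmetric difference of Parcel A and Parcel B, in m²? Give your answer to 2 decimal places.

|Parcel A∩Parcel B|: x∈[5,6], y∈[4,6] → 1·2 = 2.
|Parcel A △ Parcel B| = |Parcel A| + |Parcel B| − 2·|Parcel A∩Parcel B| = 12 + 6 − 4 = 14.00.

14.00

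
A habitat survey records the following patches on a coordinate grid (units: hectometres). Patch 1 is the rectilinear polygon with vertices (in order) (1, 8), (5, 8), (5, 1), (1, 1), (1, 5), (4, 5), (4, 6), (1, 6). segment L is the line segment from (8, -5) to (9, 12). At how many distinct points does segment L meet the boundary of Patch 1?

0

The segment lies entirely outside Patch 1 and never meets its boundary.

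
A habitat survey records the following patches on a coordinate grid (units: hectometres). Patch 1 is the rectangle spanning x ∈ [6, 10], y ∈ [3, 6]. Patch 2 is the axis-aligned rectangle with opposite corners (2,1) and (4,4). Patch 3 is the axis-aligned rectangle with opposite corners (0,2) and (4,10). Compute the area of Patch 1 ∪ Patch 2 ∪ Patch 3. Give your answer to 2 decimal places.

46.00

By inclusion–exclusion:
Individual areas: |Patch 1| = 12, |Patch 2| = 6, |Patch 3| = 32.
|Patch 1∩Patch 2| = 0 (no overlap).
|Patch 1∩Patch 3| = 0 (no overlap).
|Patch 2∩Patch 3|: x∈[2,4], y∈[2,4] → 2·2 = 4.
|Patch 1∩Patch 2∩Patch 3| = 0.
|Patch 1 ∪ Patch 2 ∪ Patch 3| = 50 − 4 + 0 = 46.00.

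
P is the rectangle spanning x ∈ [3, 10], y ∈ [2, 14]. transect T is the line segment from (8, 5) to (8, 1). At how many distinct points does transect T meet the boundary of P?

The segment meets the boundary at (8,2).

1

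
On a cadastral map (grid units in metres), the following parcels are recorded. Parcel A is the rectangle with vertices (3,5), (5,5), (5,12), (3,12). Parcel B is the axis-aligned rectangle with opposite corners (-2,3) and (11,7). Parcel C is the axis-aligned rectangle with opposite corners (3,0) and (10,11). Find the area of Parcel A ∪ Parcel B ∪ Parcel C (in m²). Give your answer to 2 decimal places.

103.00

By inclusion–exclusion:
Individual areas: |Parcel A| = 14, |Parcel B| = 52, |Parcel C| = 77.
|Parcel A∩Parcel B|: x∈[3,5], y∈[5,7] → 2·2 = 4.
|Parcel A∩Parcel C|: x∈[3,5], y∈[5,11] → 2·6 = 12.
|Parcel B∩Parcel C|: x∈[3,10], y∈[3,7] → 7·4 = 28.
|Parcel A∩Parcel B∩Parcel C| = 4.
|Parcel A ∪ Parcel B ∪ Parcel C| = 143 − 44 + 4 = 103.00.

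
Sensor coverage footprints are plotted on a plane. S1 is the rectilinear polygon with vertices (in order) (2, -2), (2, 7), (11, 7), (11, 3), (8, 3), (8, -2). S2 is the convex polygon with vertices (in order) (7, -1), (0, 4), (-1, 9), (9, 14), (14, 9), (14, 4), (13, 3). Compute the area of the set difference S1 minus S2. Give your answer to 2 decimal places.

15.26

|S1| = 66, |S1∩S2| = 50.7381.
|S1 ∖ S2| = |S1| − |S1∩S2| = 66 − 50.7381 = 15.26.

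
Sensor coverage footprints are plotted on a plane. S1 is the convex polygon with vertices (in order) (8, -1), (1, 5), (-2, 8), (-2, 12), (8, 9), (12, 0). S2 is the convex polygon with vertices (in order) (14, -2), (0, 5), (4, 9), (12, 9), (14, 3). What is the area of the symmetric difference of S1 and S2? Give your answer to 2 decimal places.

|S1| = 91.5, |S2| = 91, |S1∩S2| = 56.4833.
|S1 △ S2| = |S1| + |S2| − 2·|S1∩S2| = 91.5 + 91 − 112.9667 = 69.53.

69.53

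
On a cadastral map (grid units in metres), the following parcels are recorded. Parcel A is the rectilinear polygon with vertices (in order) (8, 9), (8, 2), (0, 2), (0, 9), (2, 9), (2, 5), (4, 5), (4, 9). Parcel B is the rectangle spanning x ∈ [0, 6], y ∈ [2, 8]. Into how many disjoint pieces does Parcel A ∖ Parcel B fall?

Parcel A ∖ Parcel B splits into 2 disjoint pieces (area 16, area 2).

2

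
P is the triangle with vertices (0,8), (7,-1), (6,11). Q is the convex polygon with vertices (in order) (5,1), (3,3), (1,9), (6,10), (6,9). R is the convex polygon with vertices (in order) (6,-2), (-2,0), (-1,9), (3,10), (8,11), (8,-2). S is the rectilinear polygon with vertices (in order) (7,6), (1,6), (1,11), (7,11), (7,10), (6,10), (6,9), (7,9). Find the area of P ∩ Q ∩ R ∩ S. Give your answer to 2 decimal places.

The intersection is the polygon with vertices (2.667,9.333), (6,10), (6,9), (5.625,6), (2,6), (1.143,8.571).
By the shoelace formula its area is 15.06.

15.06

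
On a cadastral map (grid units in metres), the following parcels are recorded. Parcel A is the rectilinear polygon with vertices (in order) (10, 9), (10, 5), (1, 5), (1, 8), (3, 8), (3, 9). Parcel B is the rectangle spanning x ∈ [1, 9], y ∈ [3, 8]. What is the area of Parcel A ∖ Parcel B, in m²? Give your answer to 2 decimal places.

10.00

|Parcel A| = 34, |Parcel A∩Parcel B| = 24.
|Parcel A ∖ Parcel B| = |Parcel A| − |Parcel A∩Parcel B| = 34 − 24 = 10.00.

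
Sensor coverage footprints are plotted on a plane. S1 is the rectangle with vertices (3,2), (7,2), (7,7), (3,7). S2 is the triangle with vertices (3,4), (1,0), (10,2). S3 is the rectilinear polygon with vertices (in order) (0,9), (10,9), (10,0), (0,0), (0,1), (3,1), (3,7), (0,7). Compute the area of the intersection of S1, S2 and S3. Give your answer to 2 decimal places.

The intersection is the polygon with vertices (3,2), (3,4), (7,2.857), (7,2).
By the shoelace formula its area is 5.71.

5.71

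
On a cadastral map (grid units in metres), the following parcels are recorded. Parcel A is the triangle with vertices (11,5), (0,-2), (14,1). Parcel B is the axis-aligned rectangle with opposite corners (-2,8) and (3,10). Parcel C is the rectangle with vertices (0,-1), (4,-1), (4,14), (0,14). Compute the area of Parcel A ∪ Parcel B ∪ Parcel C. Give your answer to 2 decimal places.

94.62

By inclusion–exclusion:
Individual areas: |Parcel A| = 32.5, |Parcel B| = 10, |Parcel C| = 60.
|Parcel A∩Parcel B| = 0.
|Parcel A∩Parcel C| = 1.8766.
|Parcel B∩Parcel C|: x∈[0,3], y∈[8,10] → 3·2 = 6.
|Parcel A∩Parcel B∩Parcel C| = 0.
|Parcel A ∪ Parcel B ∪ Parcel C| = 102.5 − 7.8766 + 0 = 94.62.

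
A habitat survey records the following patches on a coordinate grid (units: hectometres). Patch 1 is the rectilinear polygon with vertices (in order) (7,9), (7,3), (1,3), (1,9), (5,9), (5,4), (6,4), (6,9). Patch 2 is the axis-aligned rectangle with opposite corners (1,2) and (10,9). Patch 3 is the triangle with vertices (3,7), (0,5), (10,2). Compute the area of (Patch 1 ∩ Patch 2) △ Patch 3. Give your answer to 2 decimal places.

23.66

|Patch 1 ∩ Patch 2| = 31.
|(Patch 1 ∩ Patch 2) ∩ Patch 3| = 10.9214.
|(Patch 1 ∩ Patch 2) △ Patch 3| = 31 + 14.5 − 21.8429 = 23.66.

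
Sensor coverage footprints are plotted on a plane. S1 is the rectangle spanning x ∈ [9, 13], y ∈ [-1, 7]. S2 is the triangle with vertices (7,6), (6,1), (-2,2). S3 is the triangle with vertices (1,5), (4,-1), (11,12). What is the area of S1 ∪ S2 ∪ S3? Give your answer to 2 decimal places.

78.74

By inclusion–exclusion:
Individual areas: |S1| = 32, |S2| = 20.5, |S3| = 40.5.
|S1∩S2| = 0.
|S1∩S3| = 0.
|S2∩S3| = 14.2593.
|S1∩S2∩S3| = 0.
|S1 ∪ S2 ∪ S3| = 93 − 14.2593 + 0 = 78.74.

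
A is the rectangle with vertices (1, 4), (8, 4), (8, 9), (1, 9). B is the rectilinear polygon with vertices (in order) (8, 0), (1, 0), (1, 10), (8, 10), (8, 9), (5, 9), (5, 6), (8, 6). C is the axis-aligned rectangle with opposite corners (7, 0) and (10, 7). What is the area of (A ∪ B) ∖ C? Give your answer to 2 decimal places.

|A ∪ B| = 70.
|(A ∪ B) ∩ C| = 7.
|(A ∪ B) ∖ C| = 70 − 7 = 63.00.

63.00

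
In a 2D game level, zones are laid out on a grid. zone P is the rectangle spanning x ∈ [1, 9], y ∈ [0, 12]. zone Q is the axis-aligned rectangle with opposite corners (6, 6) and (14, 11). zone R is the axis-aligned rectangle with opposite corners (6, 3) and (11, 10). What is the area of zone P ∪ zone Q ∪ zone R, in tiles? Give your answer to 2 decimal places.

By inclusion–exclusion:
Individual areas: |zone P| = 96, |zone Q| = 40, |zone R| = 35.
|zone P∩zone Q|: x∈[6,9], y∈[6,11] → 3·5 = 15.
|zone P∩zone R|: x∈[6,9], y∈[3,10] → 3·7 = 21.
|zone Q∩zone R|: x∈[6,11], y∈[6,10] → 5·4 = 20.
|zone P∩zone Q∩zone R| = 12.
|zone P ∪ zone Q ∪ zone R| = 171 − 56 + 12 = 127.00.

127.00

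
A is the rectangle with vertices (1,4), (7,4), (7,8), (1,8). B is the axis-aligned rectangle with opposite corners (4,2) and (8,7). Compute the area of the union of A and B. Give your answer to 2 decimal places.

By inclusion–exclusion:
Individual areas: |A| = 24, |B| = 20.
|A∩B|: x∈[4,7], y∈[4,7] → 3·3 = 9.
|A ∪ B| = 44 − 9 = 35.00.

35.00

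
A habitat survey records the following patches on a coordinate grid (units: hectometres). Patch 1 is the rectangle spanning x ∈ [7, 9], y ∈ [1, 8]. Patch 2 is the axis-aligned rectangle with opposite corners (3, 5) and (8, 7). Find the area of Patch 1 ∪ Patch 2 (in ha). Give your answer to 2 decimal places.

22.00

By inclusion–exclusion:
Individual areas: |Patch 1| = 14, |Patch 2| = 10.
|Patch 1∩Patch 2|: x∈[7,8], y∈[5,7] → 1·2 = 2.
|Patch 1 ∪ Patch 2| = 24 − 2 = 22.00.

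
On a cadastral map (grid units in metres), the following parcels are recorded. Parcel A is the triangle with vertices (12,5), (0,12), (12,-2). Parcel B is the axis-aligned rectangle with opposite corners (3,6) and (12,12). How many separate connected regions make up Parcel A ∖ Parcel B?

Parcel A ∖ Parcel B splits into 2 disjoint pieces (area 26.5714, area 2.625).

2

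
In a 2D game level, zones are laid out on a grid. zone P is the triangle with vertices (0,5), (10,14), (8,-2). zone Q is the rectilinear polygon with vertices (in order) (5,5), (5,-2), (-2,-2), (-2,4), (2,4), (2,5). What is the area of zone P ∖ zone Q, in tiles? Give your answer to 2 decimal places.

|zone P| = 71, |zone P∩zone Q| = 9.5089.
|zone P ∖ zone Q| = |zone P| − |zone P∩zone Q| = 71 − 9.5089 = 61.49.

61.49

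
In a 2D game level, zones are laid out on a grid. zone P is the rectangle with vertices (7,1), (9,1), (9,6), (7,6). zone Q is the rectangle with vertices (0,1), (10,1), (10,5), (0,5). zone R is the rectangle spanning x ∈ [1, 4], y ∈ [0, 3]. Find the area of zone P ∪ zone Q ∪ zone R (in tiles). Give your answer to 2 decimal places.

45.00

By inclusion–exclusion:
Individual areas: |zone P| = 10, |zone Q| = 40, |zone R| = 9.
|zone P∩zone Q|: x∈[7,9], y∈[1,5] → 2·4 = 8.
|zone P∩zone R| = 0 (no overlap).
|zone Q∩zone R|: x∈[1,4], y∈[1,3] → 3·2 = 6.
|zone P∩zone Q∩zone R| = 0.
|zone P ∪ zone Q ∪ zone R| = 59 − 14 + 0 = 45.00.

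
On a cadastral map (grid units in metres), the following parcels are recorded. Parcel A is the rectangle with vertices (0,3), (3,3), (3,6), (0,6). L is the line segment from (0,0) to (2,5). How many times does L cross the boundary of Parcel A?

1

The segment meets the boundary at (1.2,3).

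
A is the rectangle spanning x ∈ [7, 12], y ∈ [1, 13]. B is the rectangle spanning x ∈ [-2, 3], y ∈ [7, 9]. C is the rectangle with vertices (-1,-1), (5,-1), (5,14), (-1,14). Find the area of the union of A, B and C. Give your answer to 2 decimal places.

152.00

By inclusion–exclusion:
Individual areas: |A| = 60, |B| = 10, |C| = 90.
|A∩B| = 0 (no overlap).
|A∩C| = 0 (no overlap).
|B∩C|: x∈[-1,3], y∈[7,9] → 4·2 = 8.
|A∩B∩C| = 0.
|A ∪ B ∪ C| = 160 − 8 + 0 = 152.00.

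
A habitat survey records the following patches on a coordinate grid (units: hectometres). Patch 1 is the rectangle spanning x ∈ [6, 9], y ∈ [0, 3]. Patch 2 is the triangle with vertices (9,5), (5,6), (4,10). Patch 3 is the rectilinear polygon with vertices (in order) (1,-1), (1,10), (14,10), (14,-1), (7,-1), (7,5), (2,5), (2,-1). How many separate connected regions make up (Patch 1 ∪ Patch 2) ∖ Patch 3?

1

(Patch 1 ∪ Patch 2) ∖ Patch 3 is a single connected region.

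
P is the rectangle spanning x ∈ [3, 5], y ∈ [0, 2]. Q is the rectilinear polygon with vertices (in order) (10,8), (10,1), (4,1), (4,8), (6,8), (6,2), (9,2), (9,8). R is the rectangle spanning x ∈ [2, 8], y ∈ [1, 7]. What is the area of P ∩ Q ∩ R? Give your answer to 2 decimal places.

The intersection is the polygon with vertices (5,1), (4,1), (4,2), (5,2).
By the shoelace formula its area is 1.00.

1.00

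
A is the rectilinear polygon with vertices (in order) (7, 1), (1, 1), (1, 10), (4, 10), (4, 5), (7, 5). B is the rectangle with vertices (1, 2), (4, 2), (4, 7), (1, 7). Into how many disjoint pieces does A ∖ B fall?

2

A ∖ B splits into 2 disjoint pieces (area 15, area 9).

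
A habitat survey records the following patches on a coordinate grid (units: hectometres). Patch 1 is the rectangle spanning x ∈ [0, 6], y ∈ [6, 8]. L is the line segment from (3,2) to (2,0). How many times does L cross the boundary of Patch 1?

0

The segment lies entirely outside Patch 1 and never meets its boundary.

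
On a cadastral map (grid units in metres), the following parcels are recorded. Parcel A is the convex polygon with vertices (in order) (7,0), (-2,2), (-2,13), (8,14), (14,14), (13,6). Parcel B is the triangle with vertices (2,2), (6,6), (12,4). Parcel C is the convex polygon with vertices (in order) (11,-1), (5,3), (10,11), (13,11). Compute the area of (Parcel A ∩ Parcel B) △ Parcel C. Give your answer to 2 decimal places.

|Parcel A ∩ Parcel B| = 15.75.
|(Parcel A ∩ Parcel B) ∩ Parcel C| = 9.8508.
|(Parcel A ∩ Parcel B) △ Parcel C| = 15.75 + 52 − 19.7016 = 48.05.

48.05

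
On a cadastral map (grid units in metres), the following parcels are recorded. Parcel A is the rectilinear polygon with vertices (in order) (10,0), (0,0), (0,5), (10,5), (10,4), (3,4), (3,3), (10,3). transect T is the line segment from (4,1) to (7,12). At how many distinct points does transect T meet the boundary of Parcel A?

The segment meets the boundary at (5.091,5), (4.818,4), (4.545,3).

3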